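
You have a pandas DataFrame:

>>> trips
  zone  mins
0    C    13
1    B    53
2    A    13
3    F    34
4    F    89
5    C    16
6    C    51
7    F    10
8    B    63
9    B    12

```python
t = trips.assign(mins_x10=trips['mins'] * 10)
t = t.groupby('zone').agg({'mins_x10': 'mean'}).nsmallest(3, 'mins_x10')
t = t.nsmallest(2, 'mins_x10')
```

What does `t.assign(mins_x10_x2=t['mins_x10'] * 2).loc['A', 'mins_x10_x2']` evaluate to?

add column mins_x10 = trips['mins'] * 10:
  zone  mins  mins_x10
0    C    13       130
1    B    53       530
2    A    13       130
3    F    34       340
4    F    89       890
5    C    16       160
6    C    51       510
7    F    10       100
8    B    63       630
9    B    12       120
group by zone, mean of mins_x10:
        mins_x10
zone            
A     130.000000
B     426.666667
C     266.666667
F     443.333333
take 3 rows with smallest mins_x10:
        mins_x10
zone            
A     130.000000
C     266.666667
B     426.666667
take 2 rows with smallest mins_x10:
        mins_x10
zone            
A     130.000000
C     266.666667
add column mins_x10_x2 = t['mins_x10'] * 2:
        mins_x10  mins_x10_x2
zone                         
A     130.000000   260.000000
C     266.666667   533.333333
Finally, value at row 'A', column 'mins_x10_x2' = 260.0.

260.0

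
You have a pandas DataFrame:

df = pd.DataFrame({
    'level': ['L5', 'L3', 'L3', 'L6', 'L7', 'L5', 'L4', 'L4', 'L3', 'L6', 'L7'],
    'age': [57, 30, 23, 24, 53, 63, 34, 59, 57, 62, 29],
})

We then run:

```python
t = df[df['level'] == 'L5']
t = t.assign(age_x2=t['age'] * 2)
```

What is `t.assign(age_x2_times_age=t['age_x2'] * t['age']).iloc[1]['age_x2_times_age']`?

7938

filter rows where level == 'L5':
  level  age
0    L5   57
5    L5   63
add column age_x2 = t['age'] * 2:
  level  age  age_x2
0    L5   57     114
5    L5   63     126
add column age_x2_times_age = t['age_x2'] * t['age']:
  level  age  age_x2  age_x2_times_age
0    L5   57     114              6498
5    L5   63     126              7938
Hence 7938.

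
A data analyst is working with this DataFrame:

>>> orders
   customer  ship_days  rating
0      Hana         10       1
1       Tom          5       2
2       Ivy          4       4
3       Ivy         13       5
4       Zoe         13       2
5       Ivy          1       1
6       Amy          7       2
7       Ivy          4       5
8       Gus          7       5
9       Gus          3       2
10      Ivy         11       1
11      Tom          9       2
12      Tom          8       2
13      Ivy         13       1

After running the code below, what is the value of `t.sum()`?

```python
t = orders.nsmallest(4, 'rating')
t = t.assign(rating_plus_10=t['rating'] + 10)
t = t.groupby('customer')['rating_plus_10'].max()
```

22

take 4 rows with smallest rating:
   customer  ship_days  rating
0      Hana         10       1
5       Ivy          1       1
10      Ivy         11       1
13      Ivy         13       1
add column rating_plus_10 = t['rating'] + 10:
   customer  ship_days  rating  rating_plus_10
0      Hana         10       1              11
5       Ivy          1       1              11
10      Ivy         11       1              11
13      Ivy         13       1              11
group by customer, max of rating_plus_10:
customer
Hana    11
Ivy     11
Name: rating_plus_10, dtype: int64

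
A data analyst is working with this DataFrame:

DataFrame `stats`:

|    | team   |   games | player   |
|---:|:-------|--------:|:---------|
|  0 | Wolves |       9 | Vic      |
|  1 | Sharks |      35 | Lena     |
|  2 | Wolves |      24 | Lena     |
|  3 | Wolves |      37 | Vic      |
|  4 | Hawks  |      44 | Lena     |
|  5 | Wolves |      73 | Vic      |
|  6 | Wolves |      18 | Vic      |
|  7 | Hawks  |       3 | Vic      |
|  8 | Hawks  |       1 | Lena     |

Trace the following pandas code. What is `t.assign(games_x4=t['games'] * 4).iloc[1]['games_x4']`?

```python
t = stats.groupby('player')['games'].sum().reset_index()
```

560

group by player, sum of games:
player
Lena    104
Vic     140
Name: games, dtype: int64
reset_index():
  player  games
0   Lena    104
1    Vic    140
add column games_x4 = t['games'] * 4:
  player  games  games_x4
0   Lena    104       416
1    Vic    140       560
value at position 1, column 'games_x4' → 560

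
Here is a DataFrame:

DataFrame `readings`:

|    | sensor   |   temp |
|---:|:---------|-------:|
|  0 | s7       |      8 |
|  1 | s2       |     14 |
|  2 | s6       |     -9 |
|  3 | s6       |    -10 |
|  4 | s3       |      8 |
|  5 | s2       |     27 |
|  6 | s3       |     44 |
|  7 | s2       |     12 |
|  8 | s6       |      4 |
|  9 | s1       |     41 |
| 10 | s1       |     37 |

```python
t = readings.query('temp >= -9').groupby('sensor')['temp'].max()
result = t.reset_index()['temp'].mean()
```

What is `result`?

filter rows where temp >= -9:
   sensor  temp
0      s7     8
1      s2    14
2      s6    -9
4      s3     8
5      s2    27
6      s3    44
7      s2    12
8      s6     4
9      s1    41
10     s1    37
group by sensor, max of temp:
sensor
s1    41
s2    27
s3    44
s6     4
s7     8
Name: temp, dtype: int64
reset_index():
  sensor  temp
0     s1    41
1     s2    27
2     s3    44
3     s6     4
4     s7     8
Reading off the mean of column 'temp', we get 24.8.

24.8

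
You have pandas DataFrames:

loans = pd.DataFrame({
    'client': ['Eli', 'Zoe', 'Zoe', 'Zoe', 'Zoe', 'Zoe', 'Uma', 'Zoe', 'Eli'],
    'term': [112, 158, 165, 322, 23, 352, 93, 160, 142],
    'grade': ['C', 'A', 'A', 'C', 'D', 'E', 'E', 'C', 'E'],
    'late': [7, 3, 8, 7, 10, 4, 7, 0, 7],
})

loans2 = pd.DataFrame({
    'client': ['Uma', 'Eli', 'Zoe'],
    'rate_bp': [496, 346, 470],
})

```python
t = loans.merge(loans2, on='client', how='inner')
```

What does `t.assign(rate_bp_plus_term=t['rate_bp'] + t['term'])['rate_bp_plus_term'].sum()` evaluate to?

5535

merge on 'client' (how='inner') → 9 rows:
  client  term grade  late  rate_bp
0    Eli   112     C     7      346
1    Zoe   158     A     3      470
2    Zoe   165     A     8      470
3    Zoe   322     C     7      470
4    Zoe    23     D    10      470
5    Zoe   352     E     4      470
6    Uma    93     E     7      496
7    Zoe   160     C     0      470
8    Eli   142     E     7      346
add column rate_bp_plus_term = t['rate_bp'] + t['term']:
  client  term grade  late  rate_bp  rate_bp_plus_term
0    Eli   112     C     7      346                458
1    Zoe   158     A     3      470                628
2    Zoe   165     A     8      470                635
3    Zoe   322     C     7      470                792
4    Zoe    23     D    10      470                493
5    Zoe   352     E     4      470                822
6    Uma    93     E     7      496                589
7    Zoe   160     C     0      470                630
8    Eli   142     E     7      346                488
sum of column 'rate_bp_plus_term' → 5535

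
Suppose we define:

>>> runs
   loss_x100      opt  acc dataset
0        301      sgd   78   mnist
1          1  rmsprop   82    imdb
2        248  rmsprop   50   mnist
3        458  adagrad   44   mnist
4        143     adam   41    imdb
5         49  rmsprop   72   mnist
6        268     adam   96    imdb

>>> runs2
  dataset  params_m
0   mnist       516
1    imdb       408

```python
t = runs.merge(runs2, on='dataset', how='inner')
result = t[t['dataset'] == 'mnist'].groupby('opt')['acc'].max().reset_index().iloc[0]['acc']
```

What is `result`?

merge on 'dataset' (how='inner') → 7 rows:
   loss_x100      opt  acc dataset  params_m
0        301      sgd   78   mnist       516
1          1  rmsprop   82    imdb       408
2        248  rmsprop   50   mnist       516
3        458  adagrad   44   mnist       516
4        143     adam   41    imdb       408
5         49  rmsprop   72   mnist       516
6        268     adam   96    imdb       408
filter rows where dataset == 'mnist':
   loss_x100      opt  acc dataset  params_m
0        301      sgd   78   mnist       516
2        248  rmsprop   50   mnist       516
3        458  adagrad   44   mnist       516
5         49  rmsprop   72   mnist       516
group by opt, max of acc:
opt
adagrad    44
rmsprop    72
sgd        78
Name: acc, dtype: int64
reset_index():
       opt  acc
0  adagrad   44
1  rmsprop   72
2      sgd   78

44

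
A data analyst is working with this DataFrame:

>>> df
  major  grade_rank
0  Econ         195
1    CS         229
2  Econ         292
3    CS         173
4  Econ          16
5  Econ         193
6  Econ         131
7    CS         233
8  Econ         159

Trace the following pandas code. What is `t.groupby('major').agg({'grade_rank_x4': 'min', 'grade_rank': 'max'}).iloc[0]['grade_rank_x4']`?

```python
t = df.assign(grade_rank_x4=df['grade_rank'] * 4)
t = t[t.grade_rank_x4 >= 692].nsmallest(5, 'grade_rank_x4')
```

add column grade_rank_x4 = df['grade_rank'] * 4:
  major  grade_rank  grade_rank_x4
0  Econ         195            780
1    CS         229            916
2  Econ         292           1168
3    CS         173            692
4  Econ          16             64
5  Econ         193            772
6  Econ         131            524
7    CS         233            932
8  Econ         159            636
filter rows where grade_rank_x4 >= 692:
  major  grade_rank  grade_rank_x4
0  Econ         195            780
1    CS         229            916
2  Econ         292           1168
3    CS         173            692
5  Econ         193            772
7    CS         233            932
take 5 rows with smallest grade_rank_x4:
  major  grade_rank  grade_rank_x4
3    CS         173            692
5  Econ         193            772
0  Econ         195            780
1    CS         229            916
7    CS         233            932
group by major: min(grade_rank_x4), max(grade_rank):
       grade_rank_x4  grade_rank
major                           
CS               692         233
Econ             772         195
The value at position 0, column 'grade_rank_x4' is 692.

692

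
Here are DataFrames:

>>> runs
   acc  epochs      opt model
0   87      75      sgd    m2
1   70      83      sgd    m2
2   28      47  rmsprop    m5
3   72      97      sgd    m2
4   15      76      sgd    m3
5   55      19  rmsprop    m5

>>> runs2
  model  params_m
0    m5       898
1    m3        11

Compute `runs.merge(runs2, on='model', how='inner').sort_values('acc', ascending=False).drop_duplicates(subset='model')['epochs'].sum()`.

95

merge on 'model' (how='inner') → 3 rows:
   acc  epochs      opt model  params_m
0   28      47  rmsprop    m5       898
1   15      76      sgd    m3        11
2   55      19  rmsprop    m5       898
sort by acc descending:
   acc  epochs      opt model  params_m
2   55      19  rmsprop    m5       898
0   28      47  rmsprop    m5       898
1   15      76      sgd    m3        11
drop duplicate model (keep=first):
   acc  epochs      opt model  params_m
2   55      19  rmsprop    m5       898
1   15      76      sgd    m3        11
Hence 95.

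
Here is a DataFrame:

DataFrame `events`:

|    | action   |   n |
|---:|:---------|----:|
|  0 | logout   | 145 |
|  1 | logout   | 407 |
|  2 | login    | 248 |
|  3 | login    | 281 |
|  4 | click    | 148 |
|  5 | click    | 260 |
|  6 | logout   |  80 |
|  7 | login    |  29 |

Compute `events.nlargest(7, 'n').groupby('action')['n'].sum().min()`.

take 7 rows with largest n:
   action    n
1  logout  407
3   login  281
5   click  260
2   login  248
4   click  148
0  logout  145
6  logout   80
group by action, sum of n:
action
click     408
login     529
logout    632
Name: n, dtype: int64
Then the min of the resulting series: 408

408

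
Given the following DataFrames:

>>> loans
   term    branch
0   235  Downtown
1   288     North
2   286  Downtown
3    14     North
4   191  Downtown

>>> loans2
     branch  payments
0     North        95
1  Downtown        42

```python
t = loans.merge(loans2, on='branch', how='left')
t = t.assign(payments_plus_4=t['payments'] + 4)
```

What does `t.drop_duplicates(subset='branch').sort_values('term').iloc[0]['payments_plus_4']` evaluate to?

46

merge on 'branch' (how='left') → 5 rows:
   term    branch  payments
0   235  Downtown        42
1   288     North        95
2   286  Downtown        42
3    14     North        95
4   191  Downtown        42
add column payments_plus_4 = t['payments'] + 4:
   term    branch  payments  payments_plus_4
0   235  Downtown        42               46
1   288     North        95               99
2   286  Downtown        42               46
3    14     North        95               99
4   191  Downtown        42               46
drop duplicate branch (keep=first):
   term    branch  payments  payments_plus_4
0   235  Downtown        42               46
1   288     North        95               99
sort by term:
   term    branch  payments  payments_plus_4
0   235  Downtown        42               46
1   288     North        95               99
Hence 46.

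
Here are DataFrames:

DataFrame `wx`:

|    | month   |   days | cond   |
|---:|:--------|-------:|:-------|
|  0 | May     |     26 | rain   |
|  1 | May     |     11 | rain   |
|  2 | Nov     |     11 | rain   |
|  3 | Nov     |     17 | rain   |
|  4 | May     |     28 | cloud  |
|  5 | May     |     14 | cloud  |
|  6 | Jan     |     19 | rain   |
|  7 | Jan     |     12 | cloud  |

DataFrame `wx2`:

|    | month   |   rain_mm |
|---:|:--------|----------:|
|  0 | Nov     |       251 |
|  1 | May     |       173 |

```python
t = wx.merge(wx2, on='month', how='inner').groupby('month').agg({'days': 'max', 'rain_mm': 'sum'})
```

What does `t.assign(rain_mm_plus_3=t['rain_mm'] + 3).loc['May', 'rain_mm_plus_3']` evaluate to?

merge on 'month' (how='inner') → 6 rows:
  month  days   cond  rain_mm
0   May    26   rain      173
1   May    11   rain      173
2   Nov    11   rain      251
3   Nov    17   rain      251
4   May    28  cloud      173
5   May    14  cloud      173
group by month: max(days), sum(rain_mm):
       days  rain_mm
month               
May      28      692
Nov      17      502
add column rain_mm_plus_3 = t['rain_mm'] + 3:
       days  rain_mm  rain_mm_plus_3
month                               
May      28      692             695
Nov      17      502             505
Finally, value at row 'May', column 'rain_mm_plus_3' = 695.

695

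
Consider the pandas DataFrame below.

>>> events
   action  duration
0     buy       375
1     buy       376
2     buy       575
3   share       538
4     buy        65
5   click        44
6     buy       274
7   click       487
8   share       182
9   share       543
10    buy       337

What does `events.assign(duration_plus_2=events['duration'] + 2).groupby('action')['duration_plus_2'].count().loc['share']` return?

3

add column duration_plus_2 = events['duration'] + 2:
   action  duration  duration_plus_2
0     buy       375              377
1     buy       376              378
2     buy       575              577
3   share       538              540
4     buy        65               67
5   click        44               46
6     buy       274              276
7   click       487              489
8   share       182              184
9   share       543              545
10    buy       337              339
group by action, count of duration_plus_2:
action
buy      6
click    2
share    3
Name: duration_plus_2, dtype: int64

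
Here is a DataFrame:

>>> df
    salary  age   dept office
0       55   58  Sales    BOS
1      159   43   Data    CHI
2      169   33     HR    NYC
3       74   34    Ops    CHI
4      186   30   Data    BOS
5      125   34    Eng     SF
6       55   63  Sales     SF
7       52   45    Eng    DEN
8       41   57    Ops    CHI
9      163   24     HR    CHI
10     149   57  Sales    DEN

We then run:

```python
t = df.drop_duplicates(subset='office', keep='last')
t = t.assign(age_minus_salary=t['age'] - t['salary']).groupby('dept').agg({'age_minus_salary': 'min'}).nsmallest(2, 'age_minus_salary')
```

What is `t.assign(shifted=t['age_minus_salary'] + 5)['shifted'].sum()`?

-285

drop duplicate office (keep=last):
    salary  age   dept office
2      169   33     HR    NYC
4      186   30   Data    BOS
6       55   63  Sales     SF
9      163   24     HR    CHI
10     149   57  Sales    DEN
add column age_minus_salary = t['age'] - t['salary']:
    salary  age   dept office  age_minus_salary
2      169   33     HR    NYC              -136
4      186   30   Data    BOS              -156
6       55   63  Sales     SF                 8
9      163   24     HR    CHI              -139
10     149   57  Sales    DEN               -92
group by dept, min of age_minus_salary:
       age_minus_salary
dept                   
Data               -156
HR                 -139
Sales               -92
take 2 rows with smallest age_minus_salary:
      age_minus_salary
dept                  
Data              -156
HR                -139
add column shifted = t['age_minus_salary'] + 5:
      age_minus_salary  shifted
dept                           
Data              -156     -151
HR                -139     -134
Hence -285.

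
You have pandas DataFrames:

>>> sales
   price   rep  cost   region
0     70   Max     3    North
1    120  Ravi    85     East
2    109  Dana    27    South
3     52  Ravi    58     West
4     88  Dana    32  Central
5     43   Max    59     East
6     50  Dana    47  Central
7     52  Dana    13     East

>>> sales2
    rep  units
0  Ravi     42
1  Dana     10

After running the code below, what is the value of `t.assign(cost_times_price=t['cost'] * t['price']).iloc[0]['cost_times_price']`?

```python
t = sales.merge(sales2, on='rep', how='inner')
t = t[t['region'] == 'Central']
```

2816

merge on 'rep' (how='inner') → 6 rows:
   price   rep  cost   region  units
0    120  Ravi    85     East     42
1    109  Dana    27    South     10
2     52  Ravi    58     West     42
3     88  Dana    32  Central     10
4     50  Dana    47  Central     10
5     52  Dana    13     East     10
filter rows where region == 'Central':
   price   rep  cost   region  units
3     88  Dana    32  Central     10
4     50  Dana    47  Central     10
add column cost_times_price = t['cost'] * t['price']:
   price   rep  cost   region  units  cost_times_price
3     88  Dana    32  Central     10              2816
4     50  Dana    47  Central     10              2350
Reading off the value at position 0, column 'cost_times_price', we get 2816.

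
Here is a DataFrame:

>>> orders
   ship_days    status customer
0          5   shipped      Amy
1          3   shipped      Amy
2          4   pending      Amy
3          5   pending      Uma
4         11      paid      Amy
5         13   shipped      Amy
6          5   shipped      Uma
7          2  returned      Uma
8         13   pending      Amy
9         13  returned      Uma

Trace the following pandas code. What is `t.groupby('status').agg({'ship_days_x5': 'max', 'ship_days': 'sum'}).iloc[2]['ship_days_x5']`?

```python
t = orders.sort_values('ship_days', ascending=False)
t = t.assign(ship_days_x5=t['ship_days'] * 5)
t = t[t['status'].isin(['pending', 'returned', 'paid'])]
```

65

sort by ship_days descending:
   ship_days    status customer
5         13   shipped      Amy
8         13   pending      Amy
9         13  returned      Uma
4         11      paid      Amy
0          5   shipped      Amy
3          5   pending      Uma
6          5   shipped      Uma
2          4   pending      Amy
1          3   shipped      Amy
7          2  returned      Uma
add column ship_days_x5 = t['ship_days'] * 5:
   ship_days    status customer  ship_days_x5
5         13   shipped      Amy            65
8         13   pending      Amy            65
9         13  returned      Uma            65
4         11      paid      Amy            55
0          5   shipped      Amy            25
3          5   pending      Uma            25
6          5   shipped      Uma            25
2          4   pending      Amy            20
1          3   shipped      Amy            15
7          2  returned      Uma            10
filter rows where status in ['pending', 'returned', 'paid']:
   ship_days    status customer  ship_days_x5
8         13   pending      Amy            65
9         13  returned      Uma            65
4         11      paid      Amy            55
3          5   pending      Uma            25
2          4   pending      Amy            20
7          2  returned      Uma            10
group by status: max(ship_days_x5), sum(ship_days):
          ship_days_x5  ship_days
status                           
paid                55         11
pending             65         22
returned            65         15
The value at position 2, column 'ship_days_x5' is 65.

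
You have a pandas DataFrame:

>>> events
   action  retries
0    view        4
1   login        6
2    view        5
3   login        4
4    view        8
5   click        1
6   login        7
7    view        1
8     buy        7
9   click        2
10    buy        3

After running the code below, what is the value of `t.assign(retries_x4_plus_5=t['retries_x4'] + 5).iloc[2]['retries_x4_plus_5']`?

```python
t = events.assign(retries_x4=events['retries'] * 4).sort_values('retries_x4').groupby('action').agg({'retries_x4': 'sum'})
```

add column retries_x4 = events['retries'] * 4:
   action  retries  retries_x4
0    view        4          16
1   login        6          24
2    view        5          20
3   login        4          16
4    view        8          32
5   click        1           4
6   login        7          28
7    view        1           4
8     buy        7          28
9   click        2           8
10    buy        3          12
sort by retries_x4:
   action  retries  retries_x4
5   click        1           4
7    view        1           4
9   click        2           8
10    buy        3          12
0    view        4          16
3   login        4          16
2    view        5          20
1   login        6          24
6   login        7          28
8     buy        7          28
4    view        8          32
group by action, sum of retries_x4:
        retries_x4
action            
buy             40
click           12
login           68
view            72
add column retries_x4_plus_5 = t['retries_x4'] + 5:
        retries_x4  retries_x4_plus_5
action                               
buy             40                 45
click           12                 17
login           68                 73
view            72                 77
Hence 73.

73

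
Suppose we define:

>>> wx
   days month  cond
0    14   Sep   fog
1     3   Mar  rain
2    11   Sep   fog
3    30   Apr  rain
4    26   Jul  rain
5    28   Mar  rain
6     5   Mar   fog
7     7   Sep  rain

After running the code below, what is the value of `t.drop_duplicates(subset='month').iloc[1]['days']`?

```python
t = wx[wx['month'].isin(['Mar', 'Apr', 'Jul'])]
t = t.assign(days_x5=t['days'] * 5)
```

filter rows where month in ['Mar', 'Apr', 'Jul']:
   days month  cond
1     3   Mar  rain
3    30   Apr  rain
4    26   Jul  rain
5    28   Mar  rain
6     5   Mar   fog
add column days_x5 = t['days'] * 5:
   days month  cond  days_x5
1     3   Mar  rain       15
3    30   Apr  rain      150
4    26   Jul  rain      130
5    28   Mar  rain      140
6     5   Mar   fog       25
drop duplicate month (keep=first):
   days month  cond  days_x5
1     3   Mar  rain       15
3    30   Apr  rain      150
4    26   Jul  rain      130

30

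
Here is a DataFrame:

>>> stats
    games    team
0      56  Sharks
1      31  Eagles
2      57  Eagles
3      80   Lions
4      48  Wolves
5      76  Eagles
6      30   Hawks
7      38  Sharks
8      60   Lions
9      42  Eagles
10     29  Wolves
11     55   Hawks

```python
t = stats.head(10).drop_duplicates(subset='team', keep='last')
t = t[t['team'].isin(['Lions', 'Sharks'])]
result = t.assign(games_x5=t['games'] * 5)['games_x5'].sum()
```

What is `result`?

take first 10 rows:
   games    team
0     56  Sharks
1     31  Eagles
2     57  Eagles
3     80   Lions
4     48  Wolves
5     76  Eagles
6     30   Hawks
7     38  Sharks
8     60   Lions
9     42  Eagles
drop duplicate team (keep=last):
   games    team
4     48  Wolves
6     30   Hawks
7     38  Sharks
8     60   Lions
9     42  Eagles
filter rows where team in ['Lions', 'Sharks']:
   games    team
7     38  Sharks
8     60   Lions
add column games_x5 = t['games'] * 5:
   games    team  games_x5
7     38  Sharks       190
8     60   Lions       300
The sum of column 'games_x5' is 490.

490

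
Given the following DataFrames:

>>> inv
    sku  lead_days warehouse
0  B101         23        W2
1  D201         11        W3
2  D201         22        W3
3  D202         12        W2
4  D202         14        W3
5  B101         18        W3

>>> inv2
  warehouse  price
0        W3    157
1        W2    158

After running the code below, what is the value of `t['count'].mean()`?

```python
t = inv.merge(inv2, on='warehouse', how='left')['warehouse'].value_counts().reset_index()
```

3.0

merge on 'warehouse' (how='left') → 6 rows:
    sku  lead_days warehouse  price
0  B101         23        W2    158
1  D201         11        W3    157
2  D201         22        W3    157
3  D202         12        W2    158
4  D202         14        W3    157
5  B101         18        W3    157
value_counts of warehouse:
warehouse
W3    4
W2    2
Name: count, dtype: int64
reset_index():
  warehouse  count
0        W3      4
1        W2      2
Reading off the mean of column 'count', we get 3.0.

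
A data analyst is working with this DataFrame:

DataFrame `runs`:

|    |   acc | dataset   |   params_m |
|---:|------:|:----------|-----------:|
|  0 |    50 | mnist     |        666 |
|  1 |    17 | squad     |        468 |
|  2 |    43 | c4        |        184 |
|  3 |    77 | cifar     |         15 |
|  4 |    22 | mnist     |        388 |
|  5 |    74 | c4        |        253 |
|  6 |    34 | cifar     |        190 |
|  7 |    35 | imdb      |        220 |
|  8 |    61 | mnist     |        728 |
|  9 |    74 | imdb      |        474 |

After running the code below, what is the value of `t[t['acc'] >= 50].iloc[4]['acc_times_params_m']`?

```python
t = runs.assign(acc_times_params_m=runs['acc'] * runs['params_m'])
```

35076

add column acc_times_params_m = runs['acc'] * runs['params_m']:
   acc dataset  params_m  acc_times_params_m
0   50   mnist       666               33300
1   17   squad       468                7956
2   43      c4       184                7912
3   77   cifar        15                1155
4   22   mnist       388                8536
5   74      c4       253               18722
6   34   cifar       190                6460
7   35    imdb       220                7700
8   61   mnist       728               44408
9   74    imdb       474               35076
filter rows where acc >= 50:
   acc dataset  params_m  acc_times_params_m
0   50   mnist       666               33300
3   77   cifar        15                1155
5   74      c4       253               18722
8   61   mnist       728               44408
9   74    imdb       474               35076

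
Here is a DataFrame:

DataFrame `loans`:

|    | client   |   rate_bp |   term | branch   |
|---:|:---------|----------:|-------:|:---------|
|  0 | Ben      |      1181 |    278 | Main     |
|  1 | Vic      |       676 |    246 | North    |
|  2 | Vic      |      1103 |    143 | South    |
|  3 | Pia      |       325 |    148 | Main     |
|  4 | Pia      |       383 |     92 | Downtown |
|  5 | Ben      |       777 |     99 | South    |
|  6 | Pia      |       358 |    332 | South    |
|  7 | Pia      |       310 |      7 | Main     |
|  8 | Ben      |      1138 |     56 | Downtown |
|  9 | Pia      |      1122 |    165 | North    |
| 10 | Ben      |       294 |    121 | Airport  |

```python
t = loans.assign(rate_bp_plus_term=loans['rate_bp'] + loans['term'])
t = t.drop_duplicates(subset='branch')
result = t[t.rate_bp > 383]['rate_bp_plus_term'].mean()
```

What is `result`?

add column rate_bp_plus_term = loans['rate_bp'] + loans['term']:
   client  rate_bp  term    branch  rate_bp_plus_term
0     Ben     1181   278      Main               1459
1     Vic      676   246     North                922
2     Vic     1103   143     South               1246
3     Pia      325   148      Main                473
4     Pia      383    92  Downtown                475
5     Ben      777    99     South                876
6     Pia      358   332     South                690
7     Pia      310     7      Main                317
8     Ben     1138    56  Downtown               1194
9     Pia     1122   165     North               1287
10    Ben      294   121   Airport                415
drop duplicate branch (keep=first):
   client  rate_bp  term    branch  rate_bp_plus_term
0     Ben     1181   278      Main               1459
1     Vic      676   246     North                922
2     Vic     1103   143     South               1246
4     Pia      383    92  Downtown                475
10    Ben      294   121   Airport                415
filter rows where rate_bp > 383:
  client  rate_bp  term branch  rate_bp_plus_term
0    Ben     1181   278   Main               1459
1    Vic      676   246  North                922
2    Vic     1103   143  South               1246
Hence 1209.0.

1209.0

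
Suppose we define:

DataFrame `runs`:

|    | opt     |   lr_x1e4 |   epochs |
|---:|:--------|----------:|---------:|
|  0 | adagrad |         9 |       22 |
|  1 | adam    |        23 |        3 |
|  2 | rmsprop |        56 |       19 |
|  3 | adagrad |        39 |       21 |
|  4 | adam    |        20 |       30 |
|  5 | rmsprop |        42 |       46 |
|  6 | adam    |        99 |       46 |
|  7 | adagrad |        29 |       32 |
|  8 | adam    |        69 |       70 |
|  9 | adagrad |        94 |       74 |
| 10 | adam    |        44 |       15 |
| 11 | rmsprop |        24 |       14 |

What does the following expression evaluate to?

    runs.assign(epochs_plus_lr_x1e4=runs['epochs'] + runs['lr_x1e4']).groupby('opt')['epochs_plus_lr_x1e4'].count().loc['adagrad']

4

add column epochs_plus_lr_x1e4 = runs['epochs'] + runs['lr_x1e4']:
        opt  lr_x1e4  epochs  epochs_plus_lr_x1e4
0   adagrad        9      22                   31
1      adam       23       3                   26
2   rmsprop       56      19                   75
3   adagrad       39      21                   60
4      adam       20      30                   50
5   rmsprop       42      46                   88
6      adam       99      46                  145
7   adagrad       29      32                   61
8      adam       69      70                  139
9   adagrad       94      74                  168
10     adam       44      15                   59
11  rmsprop       24      14                   38
group by opt, count of epochs_plus_lr_x1e4:
opt
adagrad    4
adam       5
rmsprop    3
Name: epochs_plus_lr_x1e4, dtype: int64
Finally, value at index 'adagrad' = 4.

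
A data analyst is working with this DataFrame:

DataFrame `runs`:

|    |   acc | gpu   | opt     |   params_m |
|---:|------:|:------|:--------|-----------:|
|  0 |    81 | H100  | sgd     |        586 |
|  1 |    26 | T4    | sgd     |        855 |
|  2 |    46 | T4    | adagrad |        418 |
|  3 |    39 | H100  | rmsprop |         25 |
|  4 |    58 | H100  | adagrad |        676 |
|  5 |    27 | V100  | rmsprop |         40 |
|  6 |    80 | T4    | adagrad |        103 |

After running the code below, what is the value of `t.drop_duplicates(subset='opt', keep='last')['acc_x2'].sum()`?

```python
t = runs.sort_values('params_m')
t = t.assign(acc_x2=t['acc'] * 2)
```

sort by params_m:
   acc   gpu      opt  params_m
3   39  H100  rmsprop        25
5   27  V100  rmsprop        40
6   80    T4  adagrad       103
2   46    T4  adagrad       418
0   81  H100      sgd       586
4   58  H100  adagrad       676
1   26    T4      sgd       855
add column acc_x2 = t['acc'] * 2:
   acc   gpu      opt  params_m  acc_x2
3   39  H100  rmsprop        25      78
5   27  V100  rmsprop        40      54
6   80    T4  adagrad       103     160
2   46    T4  adagrad       418      92
0   81  H100      sgd       586     162
4   58  H100  adagrad       676     116
1   26    T4      sgd       855      52
drop duplicate opt (keep=last):
   acc   gpu      opt  params_m  acc_x2
5   27  V100  rmsprop        40      54
4   58  H100  adagrad       676     116
1   26    T4      sgd       855      52
Taking the sum of column 'acc_x2' gives 222.

222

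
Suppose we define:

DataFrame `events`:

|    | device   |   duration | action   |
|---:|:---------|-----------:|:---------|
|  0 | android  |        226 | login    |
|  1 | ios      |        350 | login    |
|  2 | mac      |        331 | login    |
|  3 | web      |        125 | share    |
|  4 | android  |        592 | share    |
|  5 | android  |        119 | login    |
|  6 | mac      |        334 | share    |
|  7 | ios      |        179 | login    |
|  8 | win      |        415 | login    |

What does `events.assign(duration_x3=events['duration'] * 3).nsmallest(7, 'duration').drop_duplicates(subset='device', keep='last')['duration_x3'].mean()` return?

add column duration_x3 = events['duration'] * 3:
    device  duration action  duration_x3
0  android       226  login          678
1      ios       350  login         1050
2      mac       331  login          993
3      web       125  share          375
4  android       592  share         1776
5  android       119  login          357
6      mac       334  share         1002
7      ios       179  login          537
8      win       415  login         1245
take 7 rows with smallest duration:
    device  duration action  duration_x3
5  android       119  login          357
3      web       125  share          375
7      ios       179  login          537
0  android       226  login          678
2      mac       331  login          993
6      mac       334  share         1002
1      ios       350  login         1050
drop duplicate device (keep=last):
    device  duration action  duration_x3
3      web       125  share          375
0  android       226  login          678
6      mac       334  share         1002
1      ios       350  login         1050
Reading off the mean of column 'duration_x3', we get 776.25.

776.25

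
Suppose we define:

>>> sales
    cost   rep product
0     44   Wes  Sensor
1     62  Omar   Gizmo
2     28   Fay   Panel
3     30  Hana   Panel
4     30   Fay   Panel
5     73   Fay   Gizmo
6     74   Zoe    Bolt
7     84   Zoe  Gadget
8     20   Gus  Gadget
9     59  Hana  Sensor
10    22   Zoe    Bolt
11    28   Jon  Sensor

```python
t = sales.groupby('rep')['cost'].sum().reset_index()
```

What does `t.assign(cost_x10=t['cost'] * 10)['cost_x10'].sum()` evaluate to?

5540

group by rep, sum of cost:
rep
Fay     131
Gus      20
Hana     89
Jon      28
Omar     62
Wes      44
Zoe     180
Name: cost, dtype: int64
reset_index():
    rep  cost
0   Fay   131
1   Gus    20
2  Hana    89
3   Jon    28
4  Omar    62
5   Wes    44
6   Zoe   180
add column cost_x10 = t['cost'] * 10:
    rep  cost  cost_x10
0   Fay   131      1310
1   Gus    20       200
2  Hana    89       890
3   Jon    28       280
4  Omar    62       620
5   Wes    44       440
6   Zoe   180      1800
Then the sum of column 'cost_x10': 5540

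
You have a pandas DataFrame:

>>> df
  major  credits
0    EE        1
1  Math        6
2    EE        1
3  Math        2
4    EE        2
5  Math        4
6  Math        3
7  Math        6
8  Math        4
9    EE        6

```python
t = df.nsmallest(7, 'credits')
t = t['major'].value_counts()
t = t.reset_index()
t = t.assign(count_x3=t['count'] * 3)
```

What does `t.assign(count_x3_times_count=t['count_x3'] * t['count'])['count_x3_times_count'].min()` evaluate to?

27

take 7 rows with smallest credits:
  major  credits
0    EE        1
2    EE        1
3  Math        2
4    EE        2
6  Math        3
5  Math        4
8  Math        4
value_counts of major:
major
Math    4
EE      3
Name: count, dtype: int64
reset_index():
  major  count
0  Math      4
1    EE      3
add column count_x3 = t['count'] * 3:
  major  count  count_x3
0  Math      4        12
1    EE      3         9
add column count_x3_times_count = t['count_x3'] * t['count']:
  major  count  count_x3  count_x3_times_count
0  Math      4        12                    48
1    EE      3         9                    27
Finally, min of column 'count_x3_times_count' = 27.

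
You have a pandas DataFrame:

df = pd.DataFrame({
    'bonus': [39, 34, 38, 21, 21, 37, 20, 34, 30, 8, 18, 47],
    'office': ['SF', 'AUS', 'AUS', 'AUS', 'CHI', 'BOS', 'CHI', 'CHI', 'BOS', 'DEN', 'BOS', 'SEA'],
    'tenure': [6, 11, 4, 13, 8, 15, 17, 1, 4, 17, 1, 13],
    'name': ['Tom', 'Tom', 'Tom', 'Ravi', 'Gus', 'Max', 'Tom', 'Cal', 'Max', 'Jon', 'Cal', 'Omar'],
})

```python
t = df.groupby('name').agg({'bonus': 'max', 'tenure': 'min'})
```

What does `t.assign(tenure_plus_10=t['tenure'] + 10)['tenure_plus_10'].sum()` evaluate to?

130

group by name: max(bonus), min(tenure):
      bonus  tenure
name               
Cal      34       1
Gus      21       8
Jon       8      17
Max      37       4
Omar     47      13
Ravi     21      13
Tom      39       4
add column tenure_plus_10 = t['tenure'] + 10:
      bonus  tenure  tenure_plus_10
name                               
Cal      34       1              11
Gus      21       8              18
Jon       8      17              27
Max      37       4              14
Omar     47      13              23
Ravi     21      13              23
Tom      39       4              14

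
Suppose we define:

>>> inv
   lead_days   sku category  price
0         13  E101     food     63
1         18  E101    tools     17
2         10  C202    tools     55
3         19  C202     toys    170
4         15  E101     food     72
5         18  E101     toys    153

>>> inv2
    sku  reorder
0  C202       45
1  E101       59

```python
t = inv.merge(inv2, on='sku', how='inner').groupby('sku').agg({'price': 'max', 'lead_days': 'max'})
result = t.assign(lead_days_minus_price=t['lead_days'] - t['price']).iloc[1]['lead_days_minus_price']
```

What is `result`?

merge on 'sku' (how='inner') → 6 rows:
   lead_days   sku category  price  reorder
0         13  E101     food     63       59
1         18  E101    tools     17       59
2         10  C202    tools     55       45
3         19  C202     toys    170       45
4         15  E101     food     72       59
5         18  E101     toys    153       59
group by sku: max(price), max(lead_days):
      price  lead_days
sku                   
C202    170         19
E101    153         18
add column lead_days_minus_price = t['lead_days'] - t['price']:
      price  lead_days  lead_days_minus_price
sku                                          
C202    170         19                   -151
E101    153         18                   -135
So iloc[1]['lead_days_minus_price'] = -135.

-135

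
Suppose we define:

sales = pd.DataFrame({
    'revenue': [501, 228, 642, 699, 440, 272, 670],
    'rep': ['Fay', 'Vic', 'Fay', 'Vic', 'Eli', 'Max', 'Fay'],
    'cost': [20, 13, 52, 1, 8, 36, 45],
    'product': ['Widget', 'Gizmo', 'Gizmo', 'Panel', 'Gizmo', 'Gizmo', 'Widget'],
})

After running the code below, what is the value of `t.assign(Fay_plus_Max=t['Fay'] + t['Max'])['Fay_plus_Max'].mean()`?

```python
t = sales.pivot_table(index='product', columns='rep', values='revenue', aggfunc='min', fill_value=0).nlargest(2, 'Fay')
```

pivot: rows=product, cols=rep, min(revenue):
rep      Eli  Fay  Max  Vic
product                    
Gizmo    440  642  272  228
Panel      0    0    0  699
Widget     0  501    0    0
take 2 rows with largest Fay:
rep      Eli  Fay  Max  Vic
product                    
Gizmo    440  642  272  228
Widget     0  501    0    0
add column Fay_plus_Max = t['Fay'] + t['Max']:
rep      Eli  Fay  Max  Vic  Fay_plus_Max
product                                  
Gizmo    440  642  272  228           914
Widget     0  501    0    0           501
Hence 707.5.

707.5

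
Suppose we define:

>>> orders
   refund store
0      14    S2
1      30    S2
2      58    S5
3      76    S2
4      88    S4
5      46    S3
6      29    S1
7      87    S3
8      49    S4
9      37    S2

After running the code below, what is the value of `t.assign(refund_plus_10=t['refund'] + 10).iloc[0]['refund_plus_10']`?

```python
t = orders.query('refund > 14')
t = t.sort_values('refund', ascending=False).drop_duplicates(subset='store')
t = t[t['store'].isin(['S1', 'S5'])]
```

68

filter rows where refund > 14:
   refund store
1      30    S2
2      58    S5
3      76    S2
4      88    S4
5      46    S3
6      29    S1
7      87    S3
8      49    S4
9      37    S2
sort by refund descending:
   refund store
4      88    S4
7      87    S3
3      76    S2
2      58    S5
8      49    S4
5      46    S3
9      37    S2
1      30    S2
6      29    S1
drop duplicate store (keep=first):
   refund store
4      88    S4
7      87    S3
3      76    S2
2      58    S5
6      29    S1
filter rows where store in ['S1', 'S5']:
   refund store
2      58    S5
6      29    S1
add column refund_plus_10 = t['refund'] + 10:
   refund store  refund_plus_10
2      58    S5              68
6      29    S1              39
The value at position 0, column 'refund_plus_10' is 68.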